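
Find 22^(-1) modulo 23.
22

Using Extended Euclidean Algorithm:
gcd(22, 23) = 1
Bezout coefficients: 22 × -1 + 23 × 1 = 1
So 22 × -1 ≡ 1 (mod 23)
The inverse is -1 mod 23 = 22
Verification: 22 × 22 = 484 = 21 × 23 + 1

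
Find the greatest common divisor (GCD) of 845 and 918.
1

Using the Euclidean algorithm:
845 = 0 × 918 + 845
918 = 1 × 845 + 73
845 = 11 × 73 + 42
73 = 1 × 42 + 31
42 = 1 × 31 + 11
31 = 2 × 11 + 9
11 = 1 × 9 + 2
9 = 4 × 2 + 1
2 = 2 × 1 + 0

GCD(845, 918) = 1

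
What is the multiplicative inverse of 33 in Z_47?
33^(-1) ≡ 10 (mod 47). Verification: 33 × 10 = 330 ≡ 1 (mod 47)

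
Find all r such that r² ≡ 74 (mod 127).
The square roots of 74 mod 127 are 70 and 57. Verify: 70² = 4900 ≡ 74 (mod 127)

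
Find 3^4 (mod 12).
4 = 4 (binary 100). Repeated squaring mod 12: 3^1 ≡ 3; 3^2 ≡ 3² = 9 ≡ 9; 3^4 ≡ 9² = 81 ≡ 9. So 3^4 ≡ 9 (mod 12).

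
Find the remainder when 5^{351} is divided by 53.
By Fermat: 5^{52} ≡ 1 (mod 53). 351 = 6×52 + 39. So 5^{351} ≡ 5^{39} ≡ 30 (mod 53)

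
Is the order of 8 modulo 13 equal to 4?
Yes, ord_13(8) = 4.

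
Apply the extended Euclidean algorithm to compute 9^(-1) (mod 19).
Extended GCD: 9(-2) + 19(1) = 1. So 9^(-1) ≡ 17 ≡ 17 (mod 19). Verify: 9 × 17 = 153 ≡ 1 (mod 19)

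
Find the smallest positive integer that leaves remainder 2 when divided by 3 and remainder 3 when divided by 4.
M = 3 × 4 = 12. M₁ = 4, y₁ ≡ 1 (mod 3). M₂ = 3, y₂ ≡ 3 (mod 4). x = 2×4×1 + 3×3×3 ≡ 11 (mod 12). The smallest positive such number is 11.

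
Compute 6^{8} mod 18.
0

Using successive squaring:
Binary expansion of 8: 1000
Powers of 6 mod 18 (each is the square of the previous):
  6^1 ≡ 6 (mod 18)
  6^2 ≡ 6² = 36 ≡ 0 (mod 18)
  6^4 ≡ 0² = 0 ≡ 0 (mod 18)
  6^8 ≡ 0² = 0 ≡ 0 (mod 18)
8 is a power of 2, so 6^8 is the last square: ≡ 0 (mod 18)
Result: 6^8 ≡ 0 (mod 18)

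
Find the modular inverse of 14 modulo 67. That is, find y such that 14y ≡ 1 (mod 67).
24

Using Extended Euclidean Algorithm:
gcd(14, 67) = 1
Bezout coefficients: 14 × 24 + 67 × -5 = 1
So 14 × 24 ≡ 1 (mod 67)
The inverse is 24 mod 67 = 24
Verification: 14 × 24 = 336 = 5 × 67 + 1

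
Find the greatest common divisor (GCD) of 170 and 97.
1

Using the Euclidean algorithm:
170 = 1 × 97 + 73
97 = 1 × 73 + 24
73 = 3 × 24 + 1
24 = 24 × 1 + 0

GCD(170, 97) = 1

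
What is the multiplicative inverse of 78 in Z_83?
33

Using Extended Euclidean Algorithm:
gcd(78, 83) = 1
Bezout coefficients: 78 × 33 + 83 × -31 = 1
So 78 × 33 ≡ 1 (mod 83)
The inverse is 33 mod 83 = 33
Verification: 78 × 33 = 2574 = 31 × 83 + 1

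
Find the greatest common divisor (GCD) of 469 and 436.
1

Using the Euclidean algorithm:
469 = 1 × 436 + 33
436 = 13 × 33 + 7
33 = 4 × 7 + 5
7 = 1 × 5 + 2
5 = 2 × 2 + 1
2 = 2 × 1 + 0

GCD(469, 436) = 1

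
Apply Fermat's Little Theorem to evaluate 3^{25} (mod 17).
14

By Fermat's Little Theorem, a^(p-1) ≡ 1 (mod p) for prime p and gcd(a, p) = 1
Here p = 17, so 3^16 ≡ 1 (mod 17)
We can reduce the exponent: 25 mod 16 = 9
So 3^25 ≡ 3^9 (mod 17)
Computing: 3^9 mod 17 = 14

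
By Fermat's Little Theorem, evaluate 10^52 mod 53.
By Fermat's Little Theorem, 10^{52} ≡ 1 (mod 53) since 53 is prime and gcd(10, 53) = 1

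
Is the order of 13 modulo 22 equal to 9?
No, the actual order is 10, not 9.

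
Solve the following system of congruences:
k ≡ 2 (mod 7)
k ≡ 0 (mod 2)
2

Using the Chinese Remainder Theorem:
M = product of moduli = 14
For equation 1: M_1 = 2, 2 ≡ 2 (mod 7), inverse of 2 mod 7 is 4 (check: 2 × 4 = 8 ≡ 1 (mod 7))
For equation 2: M_2 = 7, 7 ≡ 1 (mod 2), inverse of 7 mod 2 is 1 (check: 1 × 1 = 1 ≡ 1 (mod 2))
Combine: k ≡ Σ r_i×M_i×(M_i⁻¹ mod m_i) = 2×2×4 + 0×7×1 = 16 + 0 = 16
16 mod 14 = 2
k ≡ 2 (mod 14)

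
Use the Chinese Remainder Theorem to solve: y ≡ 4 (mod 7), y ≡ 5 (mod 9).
M = 7 × 9 = 63. M₁ = 9, y₁ ≡ 4 (mod 7). M₂ = 7, y₂ ≡ 4 (mod 9). y = 4×9×4 + 5×7×4 ≡ 32 (mod 63)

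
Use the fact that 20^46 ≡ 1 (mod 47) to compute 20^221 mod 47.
By Fermat: 20^{46} ≡ 1 (mod 47). 221 = 4×46 + 37. So 20^{221} ≡ 20^{37} ≡ 29 (mod 47)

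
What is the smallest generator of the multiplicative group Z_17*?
p - 1 = 16 has prime divisors 2. h is a primitive root mod 17 iff h^(16/q) ≢ 1 (mod 17) for each such q.
h = 2: 2^8 ≡ 1 (mod 17); 2^8 ≡ 1, so not a primitive root.
h = 3: 3^8 ≡ 16 (mod 17); none is 1, so 3 has order 16 and is a primitive root.
The smallest primitive root mod 17 is g = 3.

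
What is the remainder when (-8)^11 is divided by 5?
Using Fermat: (-8)^{4} ≡ 1 (mod 5). 11 ≡ 3 (mod 4). So (-8)^{11} ≡ (-8)^{3} ≡ 3 (mod 5)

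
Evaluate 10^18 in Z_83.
Using repeated squaring. 18 = 16 + 2 (binary 10010). Repeated squaring mod 83: 10^1 ≡ 10; 10^2 ≡ 10² = 100 ≡ 17; 10^4 ≡ 17² = 289 ≡ 40; 10^8 ≡ 40² = 1600 ≡ 23; 10^16 ≡ 23² = 529 ≡ 31. Multiply: 10^18 = 10^16 × 10^2 ≡ 31 × 17 (mod 83): 31 × 17 = 527 ≡ 29. So 10^18 ≡ 29 (mod 83).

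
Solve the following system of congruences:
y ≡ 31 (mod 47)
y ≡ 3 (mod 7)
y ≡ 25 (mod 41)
11546

Using the Chinese Remainder Theorem:
M = product of moduli = 13489
For equation 1: M_1 = 287, 287 ≡ 5 (mod 47), inverse of 287 mod 47 is 19 (check: 5 × 19 = 95 ≡ 1 (mod 47))
For equation 2: M_2 = 1927, 1927 ≡ 2 (mod 7), inverse of 1927 mod 7 is 4 (check: 2 × 4 = 8 ≡ 1 (mod 7))
For equation 3: M_3 = 329, 329 ≡ 1 (mod 41), inverse of 329 mod 41 is 1 (check: 1 × 1 = 1 ≡ 1 (mod 41))
Combine: y ≡ Σ r_i×M_i×(M_i⁻¹ mod m_i) = 31×287×19 + 3×1927×4 + 25×329×1 = 169043 + 23124 + 8225 = 200392
200392 mod 13489 = 11546
y ≡ 11546 (mod 13489)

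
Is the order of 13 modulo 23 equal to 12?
No, the actual order is 11, not 12.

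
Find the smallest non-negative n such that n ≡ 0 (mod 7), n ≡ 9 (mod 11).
42

Using the Chinese Remainder Theorem:
M = product of moduli = 77
For equation 1: M_1 = 11, 11 ≡ 4 (mod 7), inverse of 11 mod 7 is 2 (check: 4 × 2 = 8 ≡ 1 (mod 7))
For equation 2: M_2 = 7, 7 ≡ 7 (mod 11), inverse of 7 mod 11 is 8 (check: 7 × 8 = 56 ≡ 1 (mod 11))
Combine: n ≡ Σ r_i×M_i×(M_i⁻¹ mod m_i) = 0×11×2 + 9×7×8 = 0 + 504 = 504
504 mod 77 = 42
n ≡ 42 (mod 77)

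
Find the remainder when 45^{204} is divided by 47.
By Fermat: 45^{46} ≡ 1 (mod 47). 204 = 4×46 + 20. So 45^{204} ≡ 45^{20} ≡ 6 (mod 47)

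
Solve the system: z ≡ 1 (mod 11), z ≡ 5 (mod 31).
M = 11 × 31 = 341. M₁ = 31, y₁ ≡ 5 (mod 11). M₂ = 11, y₂ ≡ 17 (mod 31). z = 1×31×5 + 5×11×17 ≡ 67 (mod 341)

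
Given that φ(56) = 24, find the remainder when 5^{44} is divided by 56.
By Euler: 5^{24} ≡ 1 (mod 56) since gcd(5, 56) = 1. 44 = 1×24 + 20. So 5^{44} ≡ 5^{20} ≡ 25 (mod 56)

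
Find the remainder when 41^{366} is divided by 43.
By Fermat: 41^{42} ≡ 1 (mod 43). 366 = 8×42 + 30. So 41^{366} ≡ 41^{30} ≡ 4 (mod 43)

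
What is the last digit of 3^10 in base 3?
3 ≡ 0 (mod 3). 10 = 8 + 2 (binary 1010). Repeated squaring mod 3: 0^1 ≡ 0; 0^2 ≡ 0² = 0 ≡ 0; 0^4 ≡ 0² = 0 ≡ 0; 0^8 ≡ 0² = 0 ≡ 0. Multiply: 3^10 ≡ 0^8 × 0^2 ≡ 0 × 0 (mod 3): 0 × 0 = 0 ≡ 0. So 3^10 ≡ 0 (mod 3).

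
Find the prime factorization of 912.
2^4 × 3 × 19

Divide by primes starting from smallest:
912 ÷ 2 = 456
456 ÷ 2 = 228
228 ÷ 2 = 114
114 ÷ 2 = 57
57 ÷ 3 = 19
19 ÷ 19 = 1

912 = 2^4 × 3 × 19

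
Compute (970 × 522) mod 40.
20

(970 × 522) = 506340
506340 mod 40 = 20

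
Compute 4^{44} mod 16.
0

Using successive squaring:
Binary expansion of 44: 101100
Powers of 4 mod 16 (each is the square of the previous):
  4^1 ≡ 4 (mod 16)
  4^2 ≡ 4² = 16 ≡ 0 (mod 16)
  4^4 ≡ 0² = 0 ≡ 0 (mod 16)
  4^8 ≡ 0² = 0 ≡ 0 (mod 16)
  4^16 ≡ 0² = 0 ≡ 0 (mod 16)
  4^32 ≡ 0² = 0 ≡ 0 (mod 16)
44 = 32 + 8 + 4, so 4^44 = 4^32 × 4^8 × 4^4 ≡ 0 × 0 × 0 (mod 16)
Multiplying step by step:
  0 × 0 = 0 ≡ 0 (mod 16)
  0 × 0 = 0 ≡ 0 (mod 16)
Result: 4^44 ≡ 0 (mod 16)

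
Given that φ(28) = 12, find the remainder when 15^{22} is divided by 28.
By Euler: 15^{12} ≡ 1 (mod 28) since gcd(15, 28) = 1. 22 = 1×12 + 10. So 15^{22} ≡ 15^{10} ≡ 1 (mod 28)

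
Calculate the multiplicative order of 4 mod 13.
Powers of 4 mod 13: 4^1≡4, 4^2≡3, 4^3≡12, 4^4≡9, 4^5≡10, 4^6≡1. Order = 6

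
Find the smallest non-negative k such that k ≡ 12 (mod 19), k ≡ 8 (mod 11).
107

Using the Chinese Remainder Theorem:
M = product of moduli = 209
For equation 1: M_1 = 11, 11 ≡ 11 (mod 19), inverse of 11 mod 19 is 7 (check: 11 × 7 = 77 ≡ 1 (mod 19))
For equation 2: M_2 = 19, 19 ≡ 8 (mod 11), inverse of 19 mod 11 is 7 (check: 8 × 7 = 56 ≡ 1 (mod 11))
Combine: k ≡ Σ r_i×M_i×(M_i⁻¹ mod m_i) = 12×11×7 + 8×19×7 = 924 + 1064 = 1988
1988 mod 209 = 107
k ≡ 107 (mod 209)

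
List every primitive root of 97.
Primitive roots mod 97: {5, 7, 10, 13, 14, 15, 17, 21, 23, 26, 29, 37, 38, 39, 40, 41, 56, 57, 58, 59, 60, 68, 71, 74, 76, 80, 82, 83, 84, 87, 90, 92}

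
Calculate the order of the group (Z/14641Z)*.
13310

Prime factorization: 14641 = 11^4
Using the formula φ(n) = n × Π(1 - 1/p) for each prime factor p:
φ(14641) = 14641 × (1 - 1/11)
φ(14641) = 13310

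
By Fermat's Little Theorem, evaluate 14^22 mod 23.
By Fermat's Little Theorem, 14^{22} ≡ 1 (mod 23) since 23 is prime and gcd(14, 23) = 1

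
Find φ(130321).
123462

Prime factorization: 130321 = 19^4
Using the formula φ(n) = n × Π(1 - 1/p) for each prime factor p:
φ(130321) = 130321 × (1 - 1/19)
φ(130321) = 123462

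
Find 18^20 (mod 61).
Using repeated squaring. 20 = 16 + 4 (binary 10100). Repeated squaring mod 61: 18^1 ≡ 18; 18^2 ≡ 18² = 324 ≡ 19; 18^4 ≡ 19² = 361 ≡ 56; 18^8 ≡ 56² = 3136 ≡ 25; 18^16 ≡ 25² = 625 ≡ 15. Multiply: 18^20 = 18^16 × 18^4 ≡ 15 × 56 (mod 61): 15 × 56 = 840 ≡ 47. So 18^20 ≡ 47 (mod 61).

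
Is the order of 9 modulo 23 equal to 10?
No, the actual order is 11, not 10.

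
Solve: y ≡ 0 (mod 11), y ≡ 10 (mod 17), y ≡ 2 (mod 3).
M = 11 × 17 × 3 = 561. M₁ = 51, y₁ ≡ 8 (mod 11). M₂ = 33, y₂ ≡ 16 (mod 17). M₃ = 187, y₃ ≡ 1 (mod 3). y = 0×51×8 + 10×33×16 + 2×187×1 ≡ 44 (mod 561)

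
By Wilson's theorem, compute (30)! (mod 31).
By Wilson's theorem, (30)! ≡ -1 ≡ 30 (mod 31)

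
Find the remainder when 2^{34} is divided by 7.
By Fermat: 2^{6} ≡ 1 (mod 7). 34 = 5×6 + 4. So 2^{34} ≡ 2^{4} ≡ 2 (mod 7)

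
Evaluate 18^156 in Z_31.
Using Fermat: 18^{30} ≡ 1 (mod 31). 156 ≡ 6 (mod 30). So 18^{156} ≡ 18^{6} ≡ 16 (mod 31)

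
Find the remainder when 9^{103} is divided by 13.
By Fermat: 9^{12} ≡ 1 (mod 13). 103 = 8×12 + 7. So 9^{103} ≡ 9^{7} ≡ 9 (mod 13)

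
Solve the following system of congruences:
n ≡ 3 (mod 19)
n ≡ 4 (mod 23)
326

Using the Chinese Remainder Theorem:
M = product of moduli = 437
For equation 1: M_1 = 23, 23 ≡ 4 (mod 19), inverse of 23 mod 19 is 5 (check: 4 × 5 = 20 ≡ 1 (mod 19))
For equation 2: M_2 = 19, 19 ≡ 19 (mod 23), inverse of 19 mod 23 is 17 (check: 19 × 17 = 323 ≡ 1 (mod 23))
Combine: n ≡ Σ r_i×M_i×(M_i⁻¹ mod m_i) = 3×23×5 + 4×19×17 = 345 + 1292 = 1637
1637 mod 437 = 326
n ≡ 326 (mod 437)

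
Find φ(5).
4

Prime factorization: 5 = 5
Using the formula φ(n) = n × Π(1 - 1/p) for each prime factor p:
φ(5) = 5 × (1 - 1/5)
φ(5) = 4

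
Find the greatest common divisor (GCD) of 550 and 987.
1

Using the Euclidean algorithm:
550 = 0 × 987 + 550
987 = 1 × 550 + 437
550 = 1 × 437 + 113
437 = 3 × 113 + 98
113 = 1 × 98 + 15
98 = 6 × 15 + 8
15 = 1 × 8 + 7
8 = 1 × 7 + 1
7 = 7 × 1 + 0

GCD(550, 987) = 1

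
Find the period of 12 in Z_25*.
Powers of 12 mod 25: 12^1≡12, 12^2≡19, 12^3≡3, 12^4≡11, 12^5≡7, 12^6≡9, 12^7≡8, 12^8≡21, 12^9≡2, 12^10≡24, 12^11≡13, 12^12≡6, 12^13≡22, 12^14≡14, 12^15≡18, 12^16≡16, 12^17≡17, 12^18≡4, 12^19≡23, 12^20≡1. Order = 20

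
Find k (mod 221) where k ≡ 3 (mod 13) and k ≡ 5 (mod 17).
M = 13 × 17 = 221. M₁ = 17, y₁ ≡ 10 (mod 13). M₂ = 13, y₂ ≡ 4 (mod 17). k = 3×17×10 + 5×13×4 ≡ 107 (mod 221)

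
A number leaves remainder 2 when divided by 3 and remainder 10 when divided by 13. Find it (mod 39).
M = 3 × 13 = 39. M₁ = 13, y₁ ≡ 1 (mod 3). M₂ = 3, y₂ ≡ 9 (mod 13). z = 2×13×1 + 10×3×9 ≡ 23 (mod 39)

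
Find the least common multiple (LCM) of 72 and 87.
2088

First find GCD(72, 87) using the Euclidean algorithm:
72 = 0 × 87 + 72
87 = 1 × 72 + 15
72 = 4 × 15 + 12
15 = 1 × 12 + 3
12 = 4 × 3 + 0
GCD(72, 87) = 3

LCM formula: LCM(a, b) = (a × b) / GCD(a, b)
LCM(72, 87) = (72 × 87) / 3
LCM(72, 87) = 6264 / 3
LCM(72, 87) = 2088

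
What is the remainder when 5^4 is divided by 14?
4 = 4 (binary 100). Repeated squaring mod 14: 5^1 ≡ 5; 5^2 ≡ 5² = 25 ≡ 11; 5^4 ≡ 11² = 121 ≡ 9. So 5^4 ≡ 9 (mod 14).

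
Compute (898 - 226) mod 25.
22

(898 - 226) = 672
672 mod 25 = 22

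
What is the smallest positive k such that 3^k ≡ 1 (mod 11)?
Powers of 3 mod 11: 3^1≡3, 3^2≡9, 3^3≡5, 3^4≡4, 3^5≡1. Order = 5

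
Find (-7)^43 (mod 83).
Using repeated squaring. (-7) ≡ 76 (mod 83). 43 = 32 + 8 + 2 + 1 (binary 101011). Repeated squaring mod 83: 76^1 ≡ 76; 76^2 ≡ 76² = 5776 ≡ 49; 76^4 ≡ 49² = 2401 ≡ 77; 76^8 ≡ 77² = 5929 ≡ 36; 76^16 ≡ 36² = 1296 ≡ 51; 76^32 ≡ 51² = 2601 ≡ 28. Multiply: (-7)^43 ≡ 76^32 × 76^8 × 76^2 × 76^1 ≡ 28 × 36 × 49 × 76 (mod 83): 28 × 36 = 1008 ≡ 12; 12 × 49 = 588 ≡ 7; 7 × 76 = 532 ≡ 34. So (-7)^43 ≡ 34 (mod 83).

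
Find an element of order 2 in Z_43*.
42 has order 2 mod 43 since 42^{2} ≡ 1 (mod 43) and no smaller power works.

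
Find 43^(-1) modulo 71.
38

Using Extended Euclidean Algorithm:
gcd(43, 71) = 1
Bezout coefficients: 43 × -33 + 71 × 20 = 1
So 43 × -33 ≡ 1 (mod 71)
The inverse is -33 mod 71 = 38
Verification: 43 × 38 = 1634 = 23 × 71 + 1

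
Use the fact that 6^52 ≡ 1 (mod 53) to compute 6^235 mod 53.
By Fermat: 6^{52} ≡ 1 (mod 53). 235 = 4×52 + 27. So 6^{235} ≡ 6^{27} ≡ 6 (mod 53)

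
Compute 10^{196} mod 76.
4

Using successive squaring:
Binary expansion of 196: 11000100
Powers of 10 mod 76 (each is the square of the previous):
  10^1 ≡ 10 (mod 76)
  10^2 ≡ 10² = 100 ≡ 24 (mod 76)
  10^4 ≡ 24² = 576 ≡ 44 (mod 76)
  10^8 ≡ 44² = 1936 ≡ 36 (mod 76)
  10^16 ≡ 36² = 1296 ≡ 4 (mod 76)
  10^32 ≡ 4² = 16 ≡ 16 (mod 76)
  10^64 ≡ 16² = 256 ≡ 28 (mod 76)
  10^128 ≡ 28² = 784 ≡ 24 (mod 76)
196 = 128 + 64 + 4, so 10^196 = 10^128 × 10^64 × 10^4 ≡ 24 × 28 × 44 (mod 76)
Multiplying step by step:
  24 × 28 = 672 ≡ 64 (mod 76)
  64 × 44 = 2816 ≡ 4 (mod 76)
Result: 10^196 ≡ 4 (mod 76)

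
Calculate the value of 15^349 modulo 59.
Using Fermat: 15^{58} ≡ 1 (mod 59). 349 ≡ 1 (mod 58). So 15^{349} ≡ 15^{1} ≡ 15 (mod 59)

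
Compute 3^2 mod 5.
2 = 2 (binary 10). Repeated squaring mod 5: 3^1 ≡ 3; 3^2 ≡ 3² = 9 ≡ 4. So 3^2 ≡ 4 (mod 5).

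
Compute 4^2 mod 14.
2 = 2 (binary 10). Repeated squaring mod 14: 4^1 ≡ 4; 4^2 ≡ 4² = 16 ≡ 2. So 4^2 ≡ 2 (mod 14).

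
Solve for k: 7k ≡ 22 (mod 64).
58

Since gcd(7, 64) = 1 divides 22, a solution exists.
Multiply both sides by the inverse of 7 mod 64:
  7^(-1) mod 64 = 55
  x ≡ 55 × 22 ≡ 1210 ≡ 58 (mod 64)
Verification: 7 × 58 = 406 = 6 × 64 + 22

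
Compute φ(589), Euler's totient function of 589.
540

Prime factorization: 589 = 19 × 31
Using the formula φ(n) = n × Π(1 - 1/p) for each prime factor p:
φ(589) = 589 × (1 - 1/19) × (1 - 1/31)
φ(589) = 540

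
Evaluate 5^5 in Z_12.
5 = 4 + 1 (binary 101). Repeated squaring mod 12: 5^1 ≡ 5; 5^2 ≡ 5² = 25 ≡ 1; 5^4 ≡ 1² = 1 ≡ 1. Multiply: 5^5 = 5^4 × 5^1 ≡ 1 × 5 (mod 12): 1 × 5 = 5 ≡ 5. So 5^5 ≡ 5 (mod 12).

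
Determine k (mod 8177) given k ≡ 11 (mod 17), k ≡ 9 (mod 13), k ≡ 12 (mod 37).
6080

Using the Chinese Remainder Theorem:
M = product of moduli = 8177
For equation 1: M_1 = 481, 481 ≡ 5 (mod 17), inverse of 481 mod 17 is 7 (check: 5 × 7 = 35 ≡ 1 (mod 17))
For equation 2: M_2 = 629, 629 ≡ 5 (mod 13), inverse of 629 mod 13 is 8 (check: 5 × 8 = 40 ≡ 1 (mod 13))
For equation 3: M_3 = 221, 221 ≡ 36 (mod 37), inverse of 221 mod 37 is 36 (check: 36 × 36 = 1296 ≡ 1 (mod 37))
Combine: k ≡ Σ r_i×M_i×(M_i⁻¹ mod m_i) = 11×481×7 + 9×629×8 + 12×221×36 = 37037 + 45288 + 95472 = 177797
177797 mod 8177 = 6080
k ≡ 6080 (mod 8177)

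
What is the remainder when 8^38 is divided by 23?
Using Fermat: 8^{22} ≡ 1 (mod 23). 38 ≡ 16 (mod 22). So 8^{38} ≡ 8^{16} ≡ 16 (mod 23)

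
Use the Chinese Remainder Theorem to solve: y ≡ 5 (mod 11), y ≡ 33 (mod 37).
181

Using the Chinese Remainder Theorem:
M = product of moduli = 407
For equation 1: M_1 = 37, 37 ≡ 4 (mod 11), inverse of 37 mod 11 is 3 (check: 4 × 3 = 12 ≡ 1 (mod 11))
For equation 2: M_2 = 11, 11 ≡ 11 (mod 37), inverse of 11 mod 37 is 27 (check: 11 × 27 = 297 ≡ 1 (mod 37))
Combine: y ≡ Σ r_i×M_i×(M_i⁻¹ mod m_i) = 5×37×3 + 33×11×27 = 555 + 9801 = 10356
10356 mod 407 = 181
y ≡ 181 (mod 407)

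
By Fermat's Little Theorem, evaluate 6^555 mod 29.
By Fermat: 6^{28} ≡ 1 (mod 29). 555 ≡ 23 (mod 28). So 6^{555} ≡ 6^{23} ≡ 22 (mod 29)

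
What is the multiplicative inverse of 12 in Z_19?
12^(-1) ≡ 8 (mod 19). Verification: 12 × 8 = 96 ≡ 1 (mod 19)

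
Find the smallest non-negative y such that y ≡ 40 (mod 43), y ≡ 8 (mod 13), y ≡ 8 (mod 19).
255

Using the Chinese Remainder Theorem:
M = product of moduli = 10621
For equation 1: M_1 = 247, 247 ≡ 32 (mod 43), inverse of 247 mod 43 is 39 (check: 32 × 39 = 1248 ≡ 1 (mod 43))
For equation 2: M_2 = 817, 817 ≡ 11 (mod 13), inverse of 817 mod 13 is 6 (check: 11 × 6 = 66 ≡ 1 (mod 13))
For equation 3: M_3 = 559, 559 ≡ 8 (mod 19), inverse of 559 mod 19 is 12 (check: 8 × 12 = 96 ≡ 1 (mod 19))
Combine: y ≡ Σ r_i×M_i×(M_i⁻¹ mod m_i) = 40×247×39 + 8×817×6 + 8×559×12 = 385320 + 39216 + 53664 = 478200
478200 mod 10621 = 255
y ≡ 255 (mod 10621)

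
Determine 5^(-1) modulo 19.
5^(-1) ≡ 4 (mod 19). Verification: 5 × 4 = 20 ≡ 1 (mod 19)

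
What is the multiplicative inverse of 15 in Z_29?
15^(-1) ≡ 2 (mod 29). Verification: 15 × 2 = 30 ≡ 1 (mod 29)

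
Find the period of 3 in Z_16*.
Powers of 3 mod 16: 3^1≡3, 3^2≡9, 3^3≡11, 3^4≡1. Order = 4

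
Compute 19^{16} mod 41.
16

Using successive squaring:
Binary expansion of 16: 10000
Powers of 19 mod 41 (each is the square of the previous):
  19^1 ≡ 19 (mod 41)
  19^2 ≡ 19² = 361 ≡ 33 (mod 41)
  19^4 ≡ 33² = 1089 ≡ 23 (mod 41)
  19^8 ≡ 23² = 529 ≡ 37 (mod 41)
  19^16 ≡ 37² = 1369 ≡ 16 (mod 41)
16 is a power of 2, so 19^16 is the last square: ≡ 16 (mod 41)
Result: 19^16 ≡ 16 (mod 41)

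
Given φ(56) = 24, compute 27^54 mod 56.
By Euler: 27^{24} ≡ 1 (mod 56) since gcd(27, 56) = 1. 54 = 2×24 + 6. So 27^{54} ≡ 27^{6} ≡ 1 (mod 56)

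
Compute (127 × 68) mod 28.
12

(127 × 68) = 8636
8636 mod 28 = 12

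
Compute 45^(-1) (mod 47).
45^(-1) ≡ 23 (mod 47). Verification: 45 × 23 = 1035 ≡ 1 (mod 47)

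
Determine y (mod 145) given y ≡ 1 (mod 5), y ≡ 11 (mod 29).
11

Using the Chinese Remainder Theorem:
M = product of moduli = 145
For equation 1: M_1 = 29, 29 ≡ 4 (mod 5), inverse of 29 mod 5 is 4 (check: 4 × 4 = 16 ≡ 1 (mod 5))
For equation 2: M_2 = 5, 5 ≡ 5 (mod 29), inverse of 5 mod 29 is 6 (check: 5 × 6 = 30 ≡ 1 (mod 29))
Combine: y ≡ Σ r_i×M_i×(M_i⁻¹ mod m_i) = 1×29×4 + 11×5×6 = 116 + 330 = 446
446 mod 145 = 11
y ≡ 11 (mod 145)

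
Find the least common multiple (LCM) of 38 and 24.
456

First find GCD(38, 24) using the Euclidean algorithm:
38 = 1 × 24 + 14
24 = 1 × 14 + 10
14 = 1 × 10 + 4
10 = 2 × 4 + 2
4 = 2 × 2 + 0
GCD(38, 24) = 2

LCM formula: LCM(a, b) = (a × b) / GCD(a, b)
LCM(38, 24) = (38 × 24) / 2
LCM(38, 24) = 912 / 2
LCM(38, 24) = 456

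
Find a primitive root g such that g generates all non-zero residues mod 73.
p - 1 = 72 has prime divisors 2, 3. h is a primitive root mod 73 iff h^(72/q) ≢ 1 (mod 73) for each such q.
h = 2: 2^36 ≡ 1, 2^24 ≡ 64 (mod 73); 2^36 ≡ 1, so not a primitive root.
h = 3: 3^36 ≡ 1, 3^24 ≡ 1 (mod 73); 3^36 ≡ 1, so not a primitive root.
h = 4: 4^36 ≡ 1, 4^24 ≡ 8 (mod 73); 4^36 ≡ 1, so not a primitive root.
h = 5: 5^36 ≡ 72, 5^24 ≡ 8 (mod 73); none is 1, so 5 has order 72 and is a primitive root.
The smallest primitive root mod 73 is g = 5.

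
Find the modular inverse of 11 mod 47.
11^(-1) ≡ 30 (mod 47). Verification: 11 × 30 = 330 ≡ 1 (mod 47)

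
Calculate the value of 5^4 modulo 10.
4 = 4 (binary 100). Repeated squaring mod 10: 5^1 ≡ 5; 5^2 ≡ 5² = 25 ≡ 5; 5^4 ≡ 5² = 25 ≡ 5. So 5^4 ≡ 5 (mod 10).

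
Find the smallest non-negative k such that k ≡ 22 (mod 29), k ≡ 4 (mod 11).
312

Using the Chinese Remainder Theorem:
M = product of moduli = 319
For equation 1: M_1 = 11, 11 ≡ 11 (mod 29), inverse of 11 mod 29 is 8 (check: 11 × 8 = 88 ≡ 1 (mod 29))
For equation 2: M_2 = 29, 29 ≡ 7 (mod 11), inverse of 29 mod 11 is 8 (check: 7 × 8 = 56 ≡ 1 (mod 11))
Combine: k ≡ Σ r_i×M_i×(M_i⁻¹ mod m_i) = 22×11×8 + 4×29×8 = 1936 + 928 = 2864
2864 mod 319 = 312
k ≡ 312 (mod 319)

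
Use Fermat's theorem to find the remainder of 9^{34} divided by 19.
4

By Fermat's Little Theorem, a^(p-1) ≡ 1 (mod p) for prime p and gcd(a, p) = 1
Here p = 19, so 9^18 ≡ 1 (mod 19)
We can reduce the exponent: 34 mod 18 = 16
So 9^34 ≡ 9^16 (mod 19)
Computing: 9^16 mod 19 = 4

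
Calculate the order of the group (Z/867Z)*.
544

Prime factorization: 867 = 3 × 17^2
Using the formula φ(n) = n × Π(1 - 1/p) for each prime factor p:
φ(867) = 867 × (1 - 1/3) × (1 - 1/17)
φ(867) = 544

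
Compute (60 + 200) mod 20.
0

(60 + 200) = 260
260 mod 20 = 0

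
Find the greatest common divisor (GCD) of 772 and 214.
2

Using the Euclidean algorithm:
772 = 3 × 214 + 130
214 = 1 × 130 + 84
130 = 1 × 84 + 46
84 = 1 × 46 + 38
46 = 1 × 38 + 8
38 = 4 × 8 + 6
8 = 1 × 6 + 2
6 = 3 × 2 + 0

GCD(772, 214) = 2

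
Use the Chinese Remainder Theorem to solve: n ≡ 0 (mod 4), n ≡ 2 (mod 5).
M = 4 × 5 = 20. M₁ = 5, y₁ ≡ 1 (mod 4). M₂ = 4, y₂ ≡ 4 (mod 5). n = 0×5×1 + 2×4×4 ≡ 12 (mod 20)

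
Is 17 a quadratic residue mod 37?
By Euler's criterion: 17^{18} ≡ 36 (mod 37). Since this equals -1 (≡ 36), 17 is not a QR.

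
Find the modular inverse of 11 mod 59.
11^(-1) ≡ 43 (mod 59). Verification: 11 × 43 = 473 ≡ 1 (mod 59)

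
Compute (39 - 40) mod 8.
7

(39 - 40) = -1
-1 mod 8 = 7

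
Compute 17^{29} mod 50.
47

Using successive squaring:
Binary expansion of 29: 11101
Powers of 17 mod 50 (each is the square of the previous):
  17^1 ≡ 17 (mod 50)
  17^2 ≡ 17² = 289 ≡ 39 (mod 50)
  17^4 ≡ 39² = 1521 ≡ 21 (mod 50)
  17^8 ≡ 21² = 441 ≡ 41 (mod 50)
  17^16 ≡ 41² = 1681 ≡ 31 (mod 50)
29 = 16 + 8 + 4 + 1, so 17^29 = 17^16 × 17^8 × 17^4 × 17^1 ≡ 31 × 41 × 21 × 17 (mod 50)
Multiplying step by step:
  31 × 41 = 1271 ≡ 21 (mod 50)
  21 × 21 = 441 ≡ 41 (mod 50)
  41 × 17 = 697 ≡ 47 (mod 50)
Result: 17^29 ≡ 47 (mod 50)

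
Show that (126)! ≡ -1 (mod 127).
(126)! mod 127 = 126. Since this equals -1 (mod 127), Wilson confirms 127 is prime.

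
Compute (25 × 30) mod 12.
6

(25 × 30) = 750
750 mod 12 = 6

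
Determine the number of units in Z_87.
56

Prime factorization: 87 = 3 × 29
Using the formula φ(n) = n × Π(1 - 1/p) for each prime factor p:
φ(87) = 87 × (1 - 1/3) × (1 - 1/29)
φ(87) = 56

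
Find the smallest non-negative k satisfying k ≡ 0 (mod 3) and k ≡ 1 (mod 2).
M = 3 × 2 = 6. M₁ = 2, y₁ ≡ 2 (mod 3). M₂ = 3, y₂ ≡ 1 (mod 2). k = 0×2×2 + 1×3×1 ≡ 3 (mod 6)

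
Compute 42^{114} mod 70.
14

Using successive squaring:
Binary expansion of 114: 1110010
Powers of 42 mod 70 (each is the square of the previous):
  42^1 ≡ 42 (mod 70)
  42^2 ≡ 42² = 1764 ≡ 14 (mod 70)
  42^4 ≡ 14² = 196 ≡ 56 (mod 70)
  42^8 ≡ 56² = 3136 ≡ 56 (mod 70)
  42^16 ≡ 56² = 3136 ≡ 56 (mod 70)
  42^32 ≡ 56² = 3136 ≡ 56 (mod 70)
  42^64 ≡ 56² = 3136 ≡ 56 (mod 70)
114 = 64 + 32 + 16 + 2, so 42^114 = 42^64 × 42^32 × 42^16 × 42^2 ≡ 56 × 56 × 56 × 14 (mod 70)
Multiplying step by step:
  56 × 56 = 3136 ≡ 56 (mod 70)
  56 × 56 = 3136 ≡ 56 (mod 70)
  56 × 14 = 784 ≡ 14 (mod 70)
Result: 42^114 ≡ 14 (mod 70)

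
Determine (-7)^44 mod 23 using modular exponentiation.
Using Fermat: (-7)^{22} ≡ 1 (mod 23). 44 ≡ 0 (mod 22). So (-7)^{44} ≡ (-7)^{0} ≡ 1 (mod 23)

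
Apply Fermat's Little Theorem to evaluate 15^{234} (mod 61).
9

By Fermat's Little Theorem, a^(p-1) ≡ 1 (mod p) for prime p and gcd(a, p) = 1
Here p = 61, so 15^60 ≡ 1 (mod 61)
We can reduce the exponent: 234 mod 60 = 54
So 15^234 ≡ 15^54 (mod 61)
Computing: 15^54 mod 61 = 9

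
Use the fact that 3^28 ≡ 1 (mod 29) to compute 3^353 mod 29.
By Fermat: 3^{28} ≡ 1 (mod 29). 353 ≡ 17 (mod 28). So 3^{353} ≡ 3^{17} ≡ 2 (mod 29)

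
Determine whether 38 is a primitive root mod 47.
p - 1 = 46 has prime divisors 2, 23. Check 38^(46/q) mod 47 for each: 38^(46/2) = 38^23 ≡ 46, 38^(46/23) = 38^2 ≡ 34 (mod 47). None of these is 1, so 38 has order 46 = φ(47), so it is a primitive root mod 47.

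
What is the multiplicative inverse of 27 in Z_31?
23

Using Extended Euclidean Algorithm:
gcd(27, 31) = 1
Bezout coefficients: 27 × -8 + 31 × 7 = 1
So 27 × -8 ≡ 1 (mod 31)
The inverse is -8 mod 31 = 23
Verification: 27 × 23 = 621 = 20 × 31 + 1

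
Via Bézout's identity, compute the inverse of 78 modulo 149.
Extended GCD: 78(-21) + 149(11) = 1. So 78^(-1) ≡ 128 ≡ 128 (mod 149). Verify: 78 × 128 = 9984 ≡ 1 (mod 149)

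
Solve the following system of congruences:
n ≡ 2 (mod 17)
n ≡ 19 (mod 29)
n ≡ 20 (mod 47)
22204

Using the Chinese Remainder Theorem:
M = product of moduli = 23171
For equation 1: M_1 = 1363, 1363 ≡ 3 (mod 17), inverse of 1363 mod 17 is 6 (check: 3 × 6 = 18 ≡ 1 (mod 17))
For equation 2: M_2 = 799, 799 ≡ 16 (mod 29), inverse of 799 mod 29 is 20 (check: 16 × 20 = 320 ≡ 1 (mod 29))
For equation 3: M_3 = 493, 493 ≡ 23 (mod 47), inverse of 493 mod 47 is 45 (check: 23 × 45 = 1035 ≡ 1 (mod 47))
Combine: n ≡ Σ r_i×M_i×(M_i⁻¹ mod m_i) = 2×1363×6 + 19×799×20 + 20×493×45 = 16356 + 303620 + 443700 = 763676
763676 mod 23171 = 22204
n ≡ 22204 (mod 23171)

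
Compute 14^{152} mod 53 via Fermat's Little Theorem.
47

By Fermat's Little Theorem, a^(p-1) ≡ 1 (mod p) for prime p and gcd(a, p) = 1
Here p = 53, so 14^52 ≡ 1 (mod 53)
We can reduce the exponent: 152 mod 52 = 48
So 14^152 ≡ 14^48 (mod 53)
Computing: 14^48 mod 53 = 47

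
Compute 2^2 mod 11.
2 = 2 (binary 10). Repeated squaring mod 11: 2^1 ≡ 2; 2^2 ≡ 2² = 4 ≡ 4. So 2^2 ≡ 4 (mod 11).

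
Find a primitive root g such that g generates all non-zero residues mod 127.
p - 1 = 126 has prime divisors 2, 3, 7. h is a primitive root mod 127 iff h^(126/q) ≢ 1 (mod 127) for each such q.
h = 2: 2^63 ≡ 1, 2^42 ≡ 1, 2^18 ≡ 16 (mod 127); 2^63 ≡ 1, so not a primitive root.
h = 3: 3^63 ≡ 126, 3^42 ≡ 107, 3^18 ≡ 4 (mod 127); none is 1, so 3 has order 126 and is a primitive root.
The smallest primitive root mod 127 is g = 3.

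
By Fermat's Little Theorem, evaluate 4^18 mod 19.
By Fermat's Little Theorem, 4^{18} ≡ 1 (mod 19) since 19 is prime and gcd(4, 19) = 1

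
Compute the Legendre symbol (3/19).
(3/19) = 3^{9} mod 19 = -1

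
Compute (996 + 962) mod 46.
26

(996 + 962) = 1958
1958 mod 46 = 26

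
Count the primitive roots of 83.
40

The number of primitive roots modulo p is φ(p-1) = φ(82)
φ(82) = 40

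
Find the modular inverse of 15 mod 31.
15^(-1) ≡ 29 (mod 31). Verification: 15 × 29 = 435 ≡ 1 (mod 31)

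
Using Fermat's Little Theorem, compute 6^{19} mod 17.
12

By Fermat's Little Theorem, a^(p-1) ≡ 1 (mod p) for prime p and gcd(a, p) = 1
Here p = 17, so 6^16 ≡ 1 (mod 17)
We can reduce the exponent: 19 mod 16 = 3
So 6^19 ≡ 6^3 (mod 17)
Computing: 6^3 mod 17 = 12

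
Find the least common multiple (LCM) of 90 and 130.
1170

First find GCD(90, 130) using the Euclidean algorithm:
90 = 0 × 130 + 90
130 = 1 × 90 + 40
90 = 2 × 40 + 10
40 = 4 × 10 + 0
GCD(90, 130) = 10

LCM formula: LCM(a, b) = (a × b) / GCD(a, b)
LCM(90, 130) = (90 × 130) / 10
LCM(90, 130) = 11700 / 10
LCM(90, 130) = 1170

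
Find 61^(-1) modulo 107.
100

Using Extended Euclidean Algorithm:
gcd(61, 107) = 1
Bezout coefficients: 61 × -7 + 107 × 4 = 1
So 61 × -7 ≡ 1 (mod 107)
The inverse is -7 mod 107 = 100
Verification: 61 × 100 = 6100 = 57 × 107 + 1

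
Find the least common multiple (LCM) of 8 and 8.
8

First find GCD(8, 8) using the Euclidean algorithm:
8 = 1 × 8 + 0
GCD(8, 8) = 8

LCM formula: LCM(a, b) = (a × b) / GCD(a, b)
LCM(8, 8) = (8 × 8) / 8
LCM(8, 8) = 64 / 8
LCM(8, 8) = 8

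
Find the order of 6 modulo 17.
Powers of 6 mod 17: 6^1≡6, 6^2≡2, 6^3≡12, 6^4≡4, 6^5≡7, 6^6≡8, 6^7≡14, 6^8≡16, 6^9≡11, 6^10≡15, 6^11≡5, 6^12≡13, 6^13≡10, 6^14≡9, 6^15≡3, 6^16≡1. Order = 16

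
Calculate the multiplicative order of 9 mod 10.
Powers of 9 mod 10: 9^1≡9, 9^2≡1. Order = 2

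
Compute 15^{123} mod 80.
15

Using successive squaring:
Binary expansion of 123: 1111011
Powers of 15 mod 80 (each is the square of the previous):
  15^1 ≡ 15 (mod 80)
  15^2 ≡ 15² = 225 ≡ 65 (mod 80)
  15^4 ≡ 65² = 4225 ≡ 65 (mod 80)
  15^8 ≡ 65² = 4225 ≡ 65 (mod 80)
  15^16 ≡ 65² = 4225 ≡ 65 (mod 80)
  15^32 ≡ 65² = 4225 ≡ 65 (mod 80)
  15^64 ≡ 65² = 4225 ≡ 65 (mod 80)
123 = 64 + 32 + 16 + 8 + 2 + 1, so 15^123 = 15^64 × 15^32 × 15^16 × 15^8 × 15^2 × 15^1 ≡ 65 × 65 × 65 × 65 × 65 × 15 (mod 80)
Multiplying step by step:
  65 × 65 = 4225 ≡ 65 (mod 80)
  65 × 65 = 4225 ≡ 65 (mod 80)
  65 × 65 = 4225 ≡ 65 (mod 80)
  65 × 65 = 4225 ≡ 65 (mod 80)
  65 × 15 = 975 ≡ 15 (mod 80)
Result: 15^123 ≡ 15 (mod 80)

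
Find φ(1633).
1540

Prime factorization: 1633 = 23 × 71
Using the formula φ(n) = n × Π(1 - 1/p) for each prime factor p:
φ(1633) = 1633 × (1 - 1/23) × (1 - 1/71)
φ(1633) = 1540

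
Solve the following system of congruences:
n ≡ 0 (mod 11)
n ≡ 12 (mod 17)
165

Using the Chinese Remainder Theorem:
M = product of moduli = 187
For equation 1: M_1 = 17, 17 ≡ 6 (mod 11), inverse of 17 mod 11 is 2 (check: 6 × 2 = 12 ≡ 1 (mod 11))
For equation 2: M_2 = 11, 11 ≡ 11 (mod 17), inverse of 11 mod 17 is 14 (check: 11 × 14 = 154 ≡ 1 (mod 17))
Combine: n ≡ Σ r_i×M_i×(M_i⁻¹ mod m_i) = 0×17×2 + 12×11×14 = 0 + 1848 = 1848
1848 mod 187 = 165
n ≡ 165 (mod 187)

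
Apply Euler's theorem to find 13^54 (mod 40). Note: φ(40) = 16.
By Euler: 13^{16} ≡ 1 (mod 40) since gcd(13, 40) = 1. 54 = 3×16 + 6. So 13^{54} ≡ 13^{6} ≡ 9 (mod 40)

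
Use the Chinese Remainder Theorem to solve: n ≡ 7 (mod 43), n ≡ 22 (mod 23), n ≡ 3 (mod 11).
8693

Using the Chinese Remainder Theorem:
M = product of moduli = 10879
For equation 1: M_1 = 253, 253 ≡ 38 (mod 43), inverse of 253 mod 43 is 17 (check: 38 × 17 = 646 ≡ 1 (mod 43))
For equation 2: M_2 = 473, 473 ≡ 13 (mod 23), inverse of 473 mod 23 is 16 (check: 13 × 16 = 208 ≡ 1 (mod 23))
For equation 3: M_3 = 989, 989 ≡ 10 (mod 11), inverse of 989 mod 11 is 10 (check: 10 × 10 = 100 ≡ 1 (mod 11))
Combine: n ≡ Σ r_i×M_i×(M_i⁻¹ mod m_i) = 7×253×17 + 22×473×16 + 3×989×10 = 30107 + 166496 + 29670 = 226273
226273 mod 10879 = 8693
n ≡ 8693 (mod 10879)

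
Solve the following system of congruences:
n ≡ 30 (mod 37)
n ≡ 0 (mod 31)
992

Using the Chinese Remainder Theorem:
M = product of moduli = 1147
For equation 1: M_1 = 31, 31 ≡ 31 (mod 37), inverse of 31 mod 37 is 6 (check: 31 × 6 = 186 ≡ 1 (mod 37))
For equation 2: M_2 = 37, 37 ≡ 6 (mod 31), inverse of 37 mod 31 is 26 (check: 6 × 26 = 156 ≡ 1 (mod 31))
Combine: n ≡ Σ r_i×M_i×(M_i⁻¹ mod m_i) = 30×31×6 + 0×37×26 = 5580 + 0 = 5580
5580 mod 1147 = 992
n ≡ 992 (mod 1147)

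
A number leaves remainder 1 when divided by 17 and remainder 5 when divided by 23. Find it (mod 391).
M = 17 × 23 = 391. M₁ = 23, y₁ ≡ 3 (mod 17). M₂ = 17, y₂ ≡ 19 (mod 23). t = 1×23×3 + 5×17×19 ≡ 120 (mod 391)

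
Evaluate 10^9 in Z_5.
10 ≡ 0 (mod 5). 9 = 8 + 1 (binary 1001). Repeated squaring mod 5: 0^1 ≡ 0; 0^2 ≡ 0² = 0 ≡ 0; 0^4 ≡ 0² = 0 ≡ 0; 0^8 ≡ 0² = 0 ≡ 0. Multiply: 10^9 ≡ 0^8 × 0^1 ≡ 0 × 0 (mod 5): 0 × 0 = 0 ≡ 0. So 10^9 ≡ 0 (mod 5).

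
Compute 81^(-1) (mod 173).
81^(-1) ≡ 47 (mod 173). Verification: 81 × 47 = 3807 ≡ 1 (mod 173)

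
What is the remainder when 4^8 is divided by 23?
8 = 8 (binary 1000). Repeated squaring mod 23: 4^1 ≡ 4; 4^2 ≡ 4² = 16 ≡ 16; 4^4 ≡ 16² = 256 ≡ 3; 4^8 ≡ 3² = 9 ≡ 9. So 4^8 ≡ 9 (mod 23).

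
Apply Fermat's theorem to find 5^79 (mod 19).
By Fermat: 5^{18} ≡ 1 (mod 19). 79 = 4×18 + 7. So 5^{79} ≡ 5^{7} ≡ 16 (mod 19)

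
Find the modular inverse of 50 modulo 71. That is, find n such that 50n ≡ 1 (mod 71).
27

Using Extended Euclidean Algorithm:
gcd(50, 71) = 1
Bezout coefficients: 50 × 27 + 71 × -19 = 1
So 50 × 27 ≡ 1 (mod 71)
The inverse is 27 mod 71 = 27
Verification: 50 × 27 = 1350 = 19 × 71 + 1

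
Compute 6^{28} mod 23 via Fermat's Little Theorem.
12

By Fermat's Little Theorem, a^(p-1) ≡ 1 (mod p) for prime p and gcd(a, p) = 1
Here p = 23, so 6^22 ≡ 1 (mod 23)
We can reduce the exponent: 28 mod 22 = 6
So 6^28 ≡ 6^6 (mod 23)
Computing: 6^6 mod 23 = 12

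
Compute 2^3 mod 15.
3 = 2 + 1 (binary 11). Repeated squaring mod 15: 2^1 ≡ 2; 2^2 ≡ 2² = 4 ≡ 4. Multiply: 2^3 = 2^2 × 2^1 ≡ 4 × 2 (mod 15): 4 × 2 = 8 ≡ 8. So 2^3 ≡ 8 (mod 15).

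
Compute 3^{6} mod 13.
1

Using successive squaring:
Binary expansion of 6: 110
Powers of 3 mod 13 (each is the square of the previous):
  3^1 ≡ 3 (mod 13)
  3^2 ≡ 3² = 9 ≡ 9 (mod 13)
  3^4 ≡ 9² = 81 ≡ 3 (mod 13)
6 = 4 + 2, so 3^6 = 3^4 × 3^2 ≡ 3 × 9 (mod 13)
Multiplying step by step:
  3 × 9 = 27 ≡ 1 (mod 13)
Result: 3^6 ≡ 1 (mod 13)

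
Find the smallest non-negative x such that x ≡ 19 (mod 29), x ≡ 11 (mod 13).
193

Using the Chinese Remainder Theorem:
M = product of moduli = 377
For equation 1: M_1 = 13, 13 ≡ 13 (mod 29), inverse of 13 mod 29 is 9 (check: 13 × 9 = 117 ≡ 1 (mod 29))
For equation 2: M_2 = 29, 29 ≡ 3 (mod 13), inverse of 29 mod 13 is 9 (check: 3 × 9 = 27 ≡ 1 (mod 13))
Combine: x ≡ Σ r_i×M_i×(M_i⁻¹ mod m_i) = 19×13×9 + 11×29×9 = 2223 + 2871 = 5094
5094 mod 377 = 193
x ≡ 193 (mod 377)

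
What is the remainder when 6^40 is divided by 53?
Using repeated squaring. 40 = 32 + 8 (binary 101000). Repeated squaring mod 53: 6^1 ≡ 6; 6^2 ≡ 6² = 36 ≡ 36; 6^4 ≡ 36² = 1296 ≡ 24; 6^8 ≡ 24² = 576 ≡ 46; 6^16 ≡ 46² = 2116 ≡ 49; 6^32 ≡ 49² = 2401 ≡ 16. Multiply: 6^40 = 6^32 × 6^8 ≡ 16 × 46 (mod 53): 16 × 46 = 736 ≡ 47. So 6^40 ≡ 47 (mod 53).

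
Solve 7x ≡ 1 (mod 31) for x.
9

Using Extended Euclidean Algorithm:
gcd(7, 31) = 1
Bezout coefficients: 7 × 9 + 31 × -2 = 1
So 7 × 9 ≡ 1 (mod 31)
The inverse is 9 mod 31 = 9
Verification: 7 × 9 = 63 = 2 × 31 + 1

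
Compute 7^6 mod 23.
6 = 4 + 2 (binary 110). Repeated squaring mod 23: 7^1 ≡ 7; 7^2 ≡ 7² = 49 ≡ 3; 7^4 ≡ 3² = 9 ≡ 9. Multiply: 7^6 = 7^4 × 7^2 ≡ 9 × 3 (mod 23): 9 × 3 = 27 ≡ 4. So 7^6 ≡ 4 (mod 23).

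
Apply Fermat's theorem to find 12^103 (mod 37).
By Fermat: 12^{36} ≡ 1 (mod 37). 103 = 2×36 + 31. So 12^{103} ≡ 12^{31} ≡ 16 (mod 37)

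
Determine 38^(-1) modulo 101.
38^(-1) ≡ 8 (mod 101). Verification: 38 × 8 = 304 ≡ 1 (mod 101)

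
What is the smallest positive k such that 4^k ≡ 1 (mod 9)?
Powers of 4 mod 9: 4^1≡4, 4^2≡7, 4^3≡1. Order = 3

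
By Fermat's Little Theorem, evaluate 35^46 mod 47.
By Fermat's Little Theorem, 35^{46} ≡ 1 (mod 47) since 47 is prime and gcd(35, 47) = 1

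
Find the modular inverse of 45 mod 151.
45^(-1) ≡ 47 (mod 151). Verification: 45 × 47 = 2115 ≡ 1 (mod 151)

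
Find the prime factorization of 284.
2^2 × 71

Divide by primes starting from smallest:
284 ÷ 2 = 142
142 ÷ 2 = 71
71 ÷ 71 = 1

284 = 2^2 × 71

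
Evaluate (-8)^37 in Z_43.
Using repeated squaring. (-8) ≡ 35 (mod 43). 37 = 32 + 4 + 1 (binary 100101). Repeated squaring mod 43: 35^1 ≡ 35; 35^2 ≡ 35² = 1225 ≡ 21; 35^4 ≡ 21² = 441 ≡ 11; 35^8 ≡ 11² = 121 ≡ 35; 35^16 ≡ 35² = 1225 ≡ 21; 35^32 ≡ 21² = 441 ≡ 11. Multiply: (-8)^37 ≡ 35^32 × 35^4 × 35^1 ≡ 11 × 11 × 35 (mod 43): 11 × 11 = 121 ≡ 35; 35 × 35 = 1225 ≡ 21. So (-8)^37 ≡ 21 (mod 43).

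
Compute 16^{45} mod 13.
1

Using successive squaring:
Binary expansion of 45: 101101
Powers of 16 mod 13 (each is the square of the previous):
  16^1 ≡ 3 (mod 13)
  16^2 ≡ 3² = 9 ≡ 9 (mod 13)
  16^4 ≡ 9² = 81 ≡ 3 (mod 13)
  16^8 ≡ 3² = 9 ≡ 9 (mod 13)
  16^16 ≡ 9² = 81 ≡ 3 (mod 13)
  16^32 ≡ 3² = 9 ≡ 9 (mod 13)
45 = 32 + 8 + 4 + 1, so 16^45 = 16^32 × 16^8 × 16^4 × 16^1 ≡ 9 × 9 × 3 × 3 (mod 13)
Multiplying step by step:
  9 × 9 = 81 ≡ 3 (mod 13)
  3 × 3 = 9 ≡ 9 (mod 13)
  9 × 3 = 27 ≡ 1 (mod 13)
Result: 16^45 ≡ 1 (mod 13)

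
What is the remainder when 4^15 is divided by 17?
Using repeated squaring. 15 = 8 + 4 + 2 + 1 (binary 1111). Repeated squaring mod 17: 4^1 ≡ 4; 4^2 ≡ 4² = 16 ≡ 16; 4^4 ≡ 16² = 256 ≡ 1; 4^8 ≡ 1² = 1 ≡ 1. Multiply: 4^15 = 4^8 × 4^4 × 4^2 × 4^1 ≡ 1 × 1 × 16 × 4 (mod 17): 1 × 1 = 1 ≡ 1; 1 × 16 = 16 ≡ 16; 16 × 4 = 64 ≡ 13. So 4^15 ≡ 13 (mod 17).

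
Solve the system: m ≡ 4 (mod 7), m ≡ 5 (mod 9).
M = 7 × 9 = 63. M₁ = 9, y₁ ≡ 4 (mod 7). M₂ = 7, y₂ ≡ 4 (mod 9). m = 4×9×4 + 5×7×4 ≡ 32 (mod 63)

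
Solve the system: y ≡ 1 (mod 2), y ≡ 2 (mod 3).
M = 2 × 3 = 6. M₁ = 3, y₁ ≡ 1 (mod 2). M₂ = 2, y₂ ≡ 2 (mod 3). y = 1×3×1 + 2×2×2 ≡ 5 (mod 6)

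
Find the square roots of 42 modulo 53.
The square roots of 42 mod 53 are 28 and 25. Verify: 28² = 784 ≡ 42 (mod 53)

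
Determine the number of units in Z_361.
342

Prime factorization: 361 = 19^2
Using the formula φ(n) = n × Π(1 - 1/p) for each prime factor p:
φ(361) = 361 × (1 - 1/19)
φ(361) = 342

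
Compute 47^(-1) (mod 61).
47^(-1) ≡ 13 (mod 61). Verification: 47 × 13 = 611 ≡ 1 (mod 61)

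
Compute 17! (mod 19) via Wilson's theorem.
(18)! = (17)! × (18) ≡ -1 (mod 19). So (17)! ≡ -1 × (18)^(-1) ≡ (-1)×(-1) = 1 (mod 19)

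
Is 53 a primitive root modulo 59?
p - 1 = 58 has prime divisors 2, 29. Check 53^(58/q) mod 59 for each: 53^(58/2) = 53^29 ≡ 1, 53^(58/29) = 53^2 ≡ 36 (mod 59). Since 53^29 ≡ 1 (mod 59), the order of 53 divides 29 (in fact the order is 29) ≠ 58, so it is not a primitive root.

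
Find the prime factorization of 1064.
2^3 × 7 × 19

Divide by primes starting from smallest:
1064 ÷ 2 = 532
532 ÷ 2 = 266
266 ÷ 2 = 133
133 ÷ 7 = 19
19 ÷ 19 = 1

1064 = 2^3 × 7 × 19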